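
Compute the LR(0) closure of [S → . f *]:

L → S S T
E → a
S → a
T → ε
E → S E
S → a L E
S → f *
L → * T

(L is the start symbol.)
To compute CLOSURE, for each item [A → α.Bβ] where B is a non-terminal, add [B → .γ] for all productions B → γ; repeat for the newly added items until nothing changes.

Start with: [S → . f *]
The dot precedes the terminal f, so nothing is added.

CLOSURE = { [S → . f *] }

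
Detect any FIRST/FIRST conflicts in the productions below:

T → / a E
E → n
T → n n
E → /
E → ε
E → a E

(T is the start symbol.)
A FIRST/FIRST conflict occurs when two productions N → α and N → β for the same non-terminal have FIRST(α) ∩ FIRST(β) ≠ ∅ (with ε ∈ FIRST of a nullable right-hand side, so two nullable alternatives also conflict).

Productions for T:
  T → / a E: FIRST = { '/' }
  T → n n: FIRST = { 'n' }
Productions for E:
  E → n: FIRST = { 'n' }
  E → /: FIRST = { '/' }
  E → ε: FIRST = { ε }
  E → a E: FIRST = { 'a' }

All alternatives of each non-terminal have pairwise disjoint FIRST sets.

Answer: No FIRST/FIRST conflicts.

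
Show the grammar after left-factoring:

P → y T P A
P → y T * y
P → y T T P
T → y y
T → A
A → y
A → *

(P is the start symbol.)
Left-factoring transforms A → αβ₁ | αβ₂ into A → αA' and A' → β₁ | β₂
(α is the longest common prefix among the alternatives). Repeat until
no nonterminal has two alternatives with a common prefix.

Round 1: P has alternatives sharing prefix 'y T'. Introduce P': P → y T P'
  Add: P' → P A
  Add: P' → * y
  Add: P' → T P

No remaining common prefixes — done.

Resulting grammar:
P → y T P'
P' → P A
P' → * y
P' → T P
T → y y
T → A
A → y
A → *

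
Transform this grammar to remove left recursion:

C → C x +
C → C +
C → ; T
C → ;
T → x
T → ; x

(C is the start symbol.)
C is directly left-recursive. The standard transformation for
  A → A α₁ | ... | A α_m | β₁ | ... | β_n
is
  A  → β₁ A' | ... | β_n A'
  A' → α₁ A' | ... | α_m A' | ε

C → ; T becomes C → ; T C'
C → ; becomes C → ; C'
C → C x + becomes C' → x + C'
C → C + becomes C' → + C'
Add C' → ε

Productions for other non-terminals are unchanged:
  T → x
  T → ; x

Resulting grammar:
C → ; T C'
C → ; C'
C' → x + C'
C' → + C'
C' → ε
T → x
T → ; x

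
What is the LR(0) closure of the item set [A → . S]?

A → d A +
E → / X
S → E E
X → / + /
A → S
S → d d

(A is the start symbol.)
{ [A → . S], [E → . / X], [S → . E E], [S → . d d] }

Start with: [A → . S]
  [A → . S] has the dot before S: add [S → . E E], [S → . d d]
  [S → . E E] has the dot before E: add [E → . / X]
No further items can be added.

CLOSURE = { [A → . S], [E → . / X], [S → . E E], [S → . d d] }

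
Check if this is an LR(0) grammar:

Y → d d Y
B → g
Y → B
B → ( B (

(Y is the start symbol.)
Yes, the grammar is LR(0)

A grammar is LR(0) if no state in the canonical LR(0) collection has:
  - both a shift item (dot before a terminal) and a complete item (shift-reduce conflict), or
  - two or more complete items (reduce-reduce conflict; the accept item [Y' → Y .] counts as a complete item here).

Augment with Y' → Y and build the canonical LR(0) collection (I0 = CLOSURE({[Y' → . Y]}), then GOTO on every symbol after a dot until no new states appear). It has 10 states:
  I0: { [B → . ( B (], [B → . g], [Y → . B], [Y → . d d Y], [Y' → . Y] }  — shift
  I1: { [B → ( . B (], [B → . ( B (], [B → . g] }  — shift
  I2: { [Y → B .] }  — reduce
  I3: { [Y' → Y .] }  — accept
  I4: { [Y → d . d Y] }  — shift
  I5: { [B → g .] }  — reduce
  I6: { [B → . ( B (], [B → . g], [Y → . B], [Y → . d d Y], [Y → d d . Y] }  — shift
  I7: { [Y → d d Y .] }  — reduce
  I8: { [B → ( B . (] }  — shift
  I9: { [B → ( B ( .] }  — reduce

Every state is either a pure shift/goto state or contains exactly one complete item and nothing to shift — no conflicts. The grammar is LR(0).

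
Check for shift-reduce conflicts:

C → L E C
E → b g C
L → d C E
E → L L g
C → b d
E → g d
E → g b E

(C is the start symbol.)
Augment with C' → C and build the canonical LR(0) collection (I0 = CLOSURE({[C' → . C]}), then GOTO on every symbol after a dot until no new states appear). It has 20 states:
  I0: { [C → . L E C], [C → . b d], [C' → . C], [L → . d C E] }  — shift
  I1: { [C' → C .] }  — accept
  I2: { [C → L . E C], [E → . L L g], [E → . b g C], [E → . g b E], [E → . g d], [L → . d C E] }  — shift
  I3: { [C → b . d] }  — shift
  I4: { [C → . L E C], [C → . b d], [L → . d C E], [L → d . C E] }  — shift
  I5: { [E → . L L g], [E → . b g C], [E → . g b E], [E → . g d], [L → . d C E], [L → d C . E] }  — shift
  I6: { [L → d C E .] }  — reduce
  I7: { [E → L . L g], [L → . d C E] }  — shift
  I8: { [E → b . g C] }  — shift
  I9: { [E → g . b E], [E → g . d] }  — shift
  I10: { [E → . L L g], [E → . b g C], [E → . g b E], [E → . g d], [E → g b . E], [L → . d C E] }  — shift
  I11: { [E → g d .] }  — reduce
  I12: { [E → g b E .] }  — reduce
  I13: { [C → . L E C], [C → . b d], [E → b g . C], [L → . d C E] }  — shift
  I14: { [E → b g C .] }  — reduce
  I15: { [E → L L . g] }  — shift
  I16: { [E → L L g .] }  — reduce
  I17: { [C → b d .] }  — reduce
  I18: { [C → . L E C], [C → . b d], [C → L E . C], [L → . d C E] }  — shift
  I19: { [C → L E C .] }  — reduce

No state contains both a complete item and a shift item.

Answer: No shift-reduce conflicts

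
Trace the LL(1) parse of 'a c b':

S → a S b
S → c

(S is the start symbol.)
LL(1) parsing maintains a stack (initially the start symbol over $) and the input. At each step: if the stack top is a terminal, match it against the current input token; if it is a non-terminal N, replace it with the RHS of M[N, lookahead] (the unique production whose predict set contains the lookahead).

Stack is shown with the top on the left.

Stack    Input    Action
------------------------
S $      a c b $  output S → a S b
a S b $  a c b $  match 'a'
S b $    c b $    output S → c
c b $    c b $    match 'c'
b $      b $      match 'b'
$        $        accept

The string is accepted.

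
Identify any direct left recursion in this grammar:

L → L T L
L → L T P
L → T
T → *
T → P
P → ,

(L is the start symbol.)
Direct left recursion occurs when N → N α for some non-terminal N (the right-hand side begins with the left-hand side itself).

L → L T L: LEFT RECURSIVE (starts with L)
L → L T P: LEFT RECURSIVE (starts with L)
L → T: starts with T
T → *: starts with '*'
T → P: starts with P
P → ,: starts with ','

The grammar has direct left recursion on: L.

Answer: Yes, L is left-recursive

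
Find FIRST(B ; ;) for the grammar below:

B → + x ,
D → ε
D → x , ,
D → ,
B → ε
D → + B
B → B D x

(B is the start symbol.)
{ '+', ',', ';', 'x' }

FIRST sets of the non-terminals involved (from the grammar, by fixed-point iteration):
  FIRST(B) = { '+', ',', 'x', ε }

To compute FIRST(B ; ;), process the symbols left to right:
Symbol B is a non-terminal. Add FIRST(B) \ {ε} = { '+', ',', 'x' }
B is nullable (ε ∈ FIRST(B)), continue to the next symbol.
Symbol ; is a terminal. Add ';' and stop.
FIRST(B ; ;) = { '+', ',', ';', 'x' }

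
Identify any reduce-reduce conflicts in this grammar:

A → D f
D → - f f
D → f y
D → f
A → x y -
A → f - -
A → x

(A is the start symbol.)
No reduce-reduce conflicts

Augment with A' → A and build the canonical LR(0) collection (I0 = CLOSURE({[A' → . A]}), then GOTO on every symbol after a dot until no new states appear). It has 14 states:
  I0: { [A → . D f], [A → . f - -], [A → . x y -], [A → . x], [A' → . A], [D → . - f f], [D → . f y], [D → . f] }  — shift
  I1: { [D → - . f f] }  — shift
  I2: { [A' → A .] }  — accept
  I3: { [A → D . f] }  — shift
  I4: { [A → f . - -], [D → f . y], [D → f .] }  — shift, reduce
  I5: { [A → x . y -], [A → x .] }  — shift, reduce
  I6: { [A → x y . -] }  — shift
  I7: { [A → x y - .] }  — reduce
  I8: { [A → f - . -] }  — shift
  I9: { [D → f y .] }  — reduce
  I10: { [A → f - - .] }  — reduce
  I11: { [A → D f .] }  — reduce
  I12: { [D → - f . f] }  — shift
  I13: { [D → - f f .] }  — reduce

No state contains more than one complete item.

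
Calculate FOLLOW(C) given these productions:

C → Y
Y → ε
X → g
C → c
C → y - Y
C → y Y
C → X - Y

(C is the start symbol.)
C is the start symbol, so $ ∈ FOLLOW(C).
C does not occur on any right-hand side.

Taking the union: FOLLOW(C) = { $ }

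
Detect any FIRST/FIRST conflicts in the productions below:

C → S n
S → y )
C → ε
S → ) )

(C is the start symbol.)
No FIRST/FIRST conflicts.

A FIRST/FIRST conflict occurs when two productions N → α and N → β for the same non-terminal have FIRST(α) ∩ FIRST(β) ≠ ∅ (with ε ∈ FIRST of a nullable right-hand side, so two nullable alternatives also conflict).

FIRST sets of the non-terminals at (or reachable through a nullable prefix from) the front of some alternative:
  FIRST(S) = { ')', 'y' }

Productions for C:
  C → S n: FIRST = { ')', 'y' }
  C → ε: FIRST = { ε }
Productions for S:
  S → y ): FIRST = { 'y' }
  S → ) ): FIRST = { ')' }

All alternatives of each non-terminal have pairwise disjoint FIRST sets.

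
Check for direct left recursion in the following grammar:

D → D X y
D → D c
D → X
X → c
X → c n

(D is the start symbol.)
D → D X y: LEFT RECURSIVE (starts with D)
D → D c: LEFT RECURSIVE (starts with D)
D → X: starts with X
X → c: starts with c
X → c n: starts with c

The grammar has direct left recursion on: D.

Answer: Yes, D is left-recursive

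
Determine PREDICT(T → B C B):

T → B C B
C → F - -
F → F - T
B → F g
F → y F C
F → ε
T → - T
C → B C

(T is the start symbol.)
PREDICT(T → B C B) = (FIRST(RHS) \ {ε}) ∪ (FOLLOW(T) if ε ∈ FIRST(RHS), i.e. RHS ⇒* ε)
FIRST(B) = { '-', 'g', 'y' }
FIRST(B C B) = { '-', 'g', 'y' }
ε ∉ FIRST(B C B), so FOLLOW(T) is not added.
PREDICT(T → B C B) = { '-', 'g', 'y' }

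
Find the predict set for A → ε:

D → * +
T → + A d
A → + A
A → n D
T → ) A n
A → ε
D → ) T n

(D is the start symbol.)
PREDICT(A → ε) = (FIRST(RHS) \ {ε}) ∪ (FOLLOW(A) if ε ∈ FIRST(RHS), i.e. RHS ⇒* ε)
The right-hand side is ε (FIRST(ε) = { ε }), so the predict set is FOLLOW(A) = { 'd', 'n' }
PREDICT(A → ε) = { 'd', 'n' }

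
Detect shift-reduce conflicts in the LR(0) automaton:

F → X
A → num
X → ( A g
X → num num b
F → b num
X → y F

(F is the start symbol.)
No shift-reduce conflicts

A shift-reduce conflict occurs when an LR(0) state has both:
  - a complete (reduce) item [A → α .] (dot at the end), and
  - a shift item [B → β . c γ] (dot before a terminal).

Augment with F' → F and build the canonical LR(0) collection (I0 = CLOSURE({[F' → . F]}), then GOTO on every symbol after a dot until no new states appear). It has 14 states:
  I0: { [F → . X], [F → . b num], [F' → . F], [X → . ( A g], [X → . num num b], [X → . y F] }  — shift
  I1: { [A → . num], [X → ( . A g] }  — shift
  I2: { [F' → F .] }  — accept
  I3: { [F → X .] }  — reduce
  I4: { [F → b . num] }  — shift
  I5: { [X → num . num b] }  — shift
  I6: { [F → . X], [F → . b num], [X → . ( A g], [X → . num num b], [X → . y F], [X → y . F] }  — shift
  I7: { [X → y F .] }  — reduce
  I8: { [X → num num . b] }  — shift
  I9: { [X → num num b .] }  — reduce
  I10: { [F → b num .] }  — reduce
  I11: { [X → ( A . g] }  — shift
  I12: { [A → num .] }  — reduce
  I13: { [X → ( A g .] }  — reduce

No state contains both a complete item and a shift item.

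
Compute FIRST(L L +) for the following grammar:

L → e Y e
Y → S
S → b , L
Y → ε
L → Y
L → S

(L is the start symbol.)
{ '+', 'b', 'e' }

FIRST sets of the non-terminals involved (from the grammar, by fixed-point iteration):
  FIRST(L) = { 'b', 'e', ε }

To compute FIRST(L L +), process the symbols left to right:
Symbol L is a non-terminal. Add FIRST(L) \ {ε} = { 'b', 'e' }
L is nullable (ε ∈ FIRST(L)), continue to the next symbol.
Symbol L is a non-terminal. Add FIRST(L) \ {ε} = { 'b', 'e' }
L is nullable (ε ∈ FIRST(L)), continue to the next symbol.
Symbol + is a terminal. Add '+' and stop.
FIRST(L L +) = { '+', 'b', 'e' }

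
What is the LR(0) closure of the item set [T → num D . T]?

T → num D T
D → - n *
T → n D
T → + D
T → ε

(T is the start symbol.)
Start with: [T → num D . T]
  [T → num D . T] has the dot before T: add [T → . num D T], [T → . n D], [T → . + D], [T → .]
No further items can be added.

CLOSURE = { [T → . + D], [T → . n D], [T → . num D T], [T → .], [T → num D . T] }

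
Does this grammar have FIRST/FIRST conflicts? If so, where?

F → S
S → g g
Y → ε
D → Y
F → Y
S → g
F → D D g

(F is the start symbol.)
A FIRST/FIRST conflict occurs when two productions N → α and N → β for the same non-terminal have FIRST(α) ∩ FIRST(β) ≠ ∅ (with ε ∈ FIRST of a nullable right-hand side, so two nullable alternatives also conflict).

FIRST sets of the non-terminals at (or reachable through a nullable prefix from) the front of some alternative:
  FIRST(S) = { 'g' }
  FIRST(Y) = { ε }
  FIRST(D) = { ε }

Productions for F:
  F → S: FIRST = { 'g' }
  F → Y: FIRST = { ε }
  F → D D g: FIRST = { 'g' }
Productions for S:
  S → g g: FIRST = { 'g' }
  S → g: FIRST = { 'g' }
Y, D have only one production, so no FIRST/FIRST conflict is possible there.

Conflict for F: F → S and F → D D g
  Overlap: { 'g' }
Conflict for S: S → g g and S → g
  Overlap: { 'g' }

Answer: Yes. F → S / F → D D g on { 'g' }; S → g g / S → g on { 'g' }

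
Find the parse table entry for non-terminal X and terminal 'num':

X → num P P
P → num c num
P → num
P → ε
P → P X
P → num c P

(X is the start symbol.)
X → num P P

To find M[X, 'num'], we find productions for X where 'num' is in the predict set (PREDICT(N → α) = (FIRST(α) \ {ε}) ∪ (FOLLOW(N) if α ⇒* ε)).

X → num P P: PREDICT = { 'num' }
  'num' is in predict set, so this production goes in M[X, 'num']

M[X, 'num'] = X → num P P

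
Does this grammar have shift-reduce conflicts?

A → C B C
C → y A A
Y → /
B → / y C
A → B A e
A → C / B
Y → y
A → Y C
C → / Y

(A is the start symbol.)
Augment with A' → A and build the canonical LR(0) collection (I0 = CLOSURE({[A' → . A]}), then GOTO on every symbol after a dot until no new states appear). It has 25 states:
  I0: { [A → . B A e], [A → . C / B], [A → . C B C], [A → . Y C], [A' → . A], [B → . / y C], [C → . / Y], [C → . y A A], [Y → . /], [Y → . y] }  — shift
  I1: { [B → / . y C], [C → / . Y], [Y → . /], [Y → . y], [Y → / .] }  — shift, reduce
  I2: { [A' → A .] }  — accept
  I3: { [A → . B A e], [A → . C / B], [A → . C B C], [A → . Y C], [A → B . A e], [B → . / y C], [C → . / Y], [C → . y A A], [Y → . /], [Y → . y] }  — shift
  I4: { [A → C . / B], [A → C . B C], [B → . / y C] }  — shift
  I5: { [A → Y . C], [C → . / Y], [C → . y A A] }  — shift
  I6: { [A → . B A e], [A → . C / B], [A → . C B C], [A → . Y C], [B → . / y C], [C → . / Y], [C → . y A A], [C → y . A A], [Y → . /], [Y → . y], [Y → y .] }  — shift, reduce
  I7: { [A → . B A e], [A → . C / B], [A → . C B C], [A → . Y C], [B → . / y C], [C → . / Y], [C → . y A A], [C → y A . A], [Y → . /], [Y → . y] }  — shift
  I8: { [C → y A A .] }  — reduce
  I9: { [C → / . Y], [Y → . /], [Y → . y] }  — shift
  I10: { [A → Y C .] }  — reduce
  I11: { [A → . B A e], [A → . C / B], [A → . C B C], [A → . Y C], [B → . / y C], [C → . / Y], [C → . y A A], [C → y . A A], [Y → . /], [Y → . y] }  — shift
  I12: { [Y → / .] }  — reduce
  I13: { [C → / Y .] }  — reduce
  I14: { [Y → y .] }  — reduce
  I15: { [A → C / . B], [B → . / y C], [B → / . y C] }  — shift
  I16: { [A → C B . C], [C → . / Y], [C → . y A A] }  — shift
  I17: { [A → C B C .] }  — reduce
  I18: { [B → / . y C] }  — shift
  I19: { [A → C / B .] }  — reduce
  I20: { [B → / y . C], [C → . / Y], [C → . y A A] }  — shift
  I21: { [B → / y C .] }  — reduce
  I22: { [A → B A . e] }  — shift
  I23: { [A → B A e .] }  — reduce
  I24: { [B → / y . C], [C → . / Y], [C → . y A A], [Y → y .] }  — shift, reduce

I1 contains reduce item [Y → / .] and shift items [B → / . y C], [Y → . /], [Y → . y] — shift-reduce conflict.
I6 contains reduce item [Y → y .] and shift items [B → . / y C], [C → . / Y], [C → . y A A], [Y → . /], [Y → . y] — shift-reduce conflict.
I24 contains reduce item [Y → y .] and shift items [C → . / Y], [C → . y A A] — shift-reduce conflict.

Answer: Yes — I1: [Y → / .] vs [B → / . y C]; I6: [Y → y .] vs [B → . / y C]; I24: [Y → y .] vs [C → . / Y]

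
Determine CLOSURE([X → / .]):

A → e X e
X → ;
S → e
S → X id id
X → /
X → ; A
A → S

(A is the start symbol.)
To compute CLOSURE, for each item [A → α.Bβ] where B is a non-terminal, add [B → .γ] for all productions B → γ; repeat for the newly added items until nothing changes.

Start with: [X → / .]
The dot is at the end, so nothing is added.

CLOSURE = { [X → / .] }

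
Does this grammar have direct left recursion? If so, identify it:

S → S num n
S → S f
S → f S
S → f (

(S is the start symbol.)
Direct left recursion occurs when N → N α for some non-terminal N (the right-hand side begins with the left-hand side itself).

S → S num n: LEFT RECURSIVE (starts with S)
S → S f: LEFT RECURSIVE (starts with S)
S → f S: starts with f
S → f (: starts with f

The grammar has direct left recursion on: S.

Answer: Yes, S is left-recursive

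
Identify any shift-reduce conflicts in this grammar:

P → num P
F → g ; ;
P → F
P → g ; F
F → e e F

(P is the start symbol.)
A shift-reduce conflict occurs when an LR(0) state has both:
  - a complete (reduce) item [A → α .] (dot at the end), and
  - a shift item [B → β . c γ] (dot before a terminal).

Augment with P' → P and build the canonical LR(0) collection (I0 = CLOSURE({[P' → . P]}), then GOTO on every symbol after a dot until no new states appear). It has 14 states:
  I0: { [F → . e e F], [F → . g ; ;], [P → . F], [P → . g ; F], [P → . num P], [P' → . P] }  — shift
  I1: { [P → F .] }  — reduce
  I2: { [P' → P .] }  — accept
  I3: { [F → e . e F] }  — shift
  I4: { [F → g . ; ;], [P → g . ; F] }  — shift
  I5: { [F → . e e F], [F → . g ; ;], [P → . F], [P → . g ; F], [P → . num P], [P → num . P] }  — shift
  I6: { [P → num P .] }  — reduce
  I7: { [F → . e e F], [F → . g ; ;], [F → g ; . ;], [P → g ; . F] }  — shift
  I8: { [F → g ; ; .] }  — reduce
  I9: { [P → g ; F .] }  — reduce
  I10: { [F → g . ; ;] }  — shift
  I11: { [F → g ; . ;] }  — shift
  I12: { [F → . e e F], [F → . g ; ;], [F → e e . F] }  — shift
  I13: { [F → e e F .] }  — reduce

No state contains both a complete item and a shift item.

Answer: No shift-reduce conflicts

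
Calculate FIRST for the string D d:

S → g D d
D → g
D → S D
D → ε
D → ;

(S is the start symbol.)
FIRST sets of the non-terminals involved (from the grammar, by fixed-point iteration):
  FIRST(D) = { ';', 'g', ε }

To compute FIRST(D d), process the symbols left to right:
Symbol D is a non-terminal. Add FIRST(D) \ {ε} = { ';', 'g' }
D is nullable (ε ∈ FIRST(D)), continue to the next symbol.
Symbol d is a terminal. Add 'd' and stop.
FIRST(D d) = { ';', 'd', 'g' }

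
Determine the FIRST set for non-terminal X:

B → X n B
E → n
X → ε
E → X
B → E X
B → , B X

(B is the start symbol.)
To compute FIRST(X), examine every production with X on the left-hand side, reading each right-hand side left to right until a non-nullable symbol is reached.

From X → ε:
  - ε-production, so ε ∈ FIRST(X)

Collecting: FIRST(X) = { ε }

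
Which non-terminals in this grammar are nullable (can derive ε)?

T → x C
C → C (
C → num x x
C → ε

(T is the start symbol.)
{ 'C' }

A non-terminal is nullable if it can derive ε (the empty string): either it has an ε-production, or it has a production whose right-hand side consists entirely of nullable non-terminals.

ε-productions: C → ε
So C is immediately nullable.
No further non-terminal can be added: every production for the remaining non-terminals contains a terminal or a non-nullable non-terminal.
Nullable = { 'C' }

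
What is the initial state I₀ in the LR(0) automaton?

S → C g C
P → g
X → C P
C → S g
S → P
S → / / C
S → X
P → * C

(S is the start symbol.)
{ [C → . S g], [P → . * C], [P → . g], [S → . / / C], [S → . C g C], [S → . P], [S → . X], [S' → . S], [X → . C P] }

First, augment the grammar with S' → S
I₀ = CLOSURE({ [S' → . S] }):
  [S' → . S] has the dot before S: add [S → . C g C], [S → . P], [S → . / / C], [S → . X]
  [S → . C g C] has the dot before C: add [C → . S g]
  [S → . P] has the dot before P: add [P → . g], [P → . * C]
  [S → . X] has the dot before X: add [X → . C P]
No further items can be added.

I₀ = { [C → . S g], [P → . * C], [P → . g], [S → . / / C], [S → . C g C], [S → . P], [S → . X], [S' → . S], [X → . C P] }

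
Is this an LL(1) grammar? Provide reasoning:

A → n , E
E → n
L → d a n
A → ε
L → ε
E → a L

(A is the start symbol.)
Yes, the grammar is LL(1).

Relevant sets:
  FOLLOW(A) = { $ }
  FOLLOW(L) = { $ }

For A:
  PREDICT(A → n ',' E) = { 'n' }
  PREDICT(A → ε) = { $ }
For E:
  PREDICT(E → n) = { 'n' }
  PREDICT(E → a L) = { 'a' }
For L:
  PREDICT(L → d a n) = { 'd' }
  PREDICT(L → ε) = { $ }

All predict sets are disjoint. The grammar IS LL(1).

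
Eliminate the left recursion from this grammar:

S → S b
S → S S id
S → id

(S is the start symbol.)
S → id S'
S' → b S'
S' → S id S'
S' → ε

S is directly left-recursive. The standard transformation for
  A → A α₁ | ... | A α_m | β₁ | ... | β_n
is
  A  → β₁ A' | ... | β_n A'
  A' → α₁ A' | ... | α_m A' | ε

S → id becomes S → id S'
S → S b becomes S' → b S'
S → S S id becomes S' → S id S'
Add S' → ε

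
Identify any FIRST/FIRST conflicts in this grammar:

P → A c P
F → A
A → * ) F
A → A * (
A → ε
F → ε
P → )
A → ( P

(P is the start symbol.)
A FIRST/FIRST conflict occurs when two productions N → α and N → β for the same non-terminal have FIRST(α) ∩ FIRST(β) ≠ ∅ (with ε ∈ FIRST of a nullable right-hand side, so two nullable alternatives also conflict).

FIRST sets of the non-terminals at (or reachable through a nullable prefix from) the front of some alternative:
  FIRST(A) = { '(', '*', ε }

Productions for P:
  P → A c P: FIRST = { '(', '*', 'c' }
  P → ): FIRST = { ')' }
Productions for F:
  F → A: FIRST = { '(', '*', ε }
  F → ε: FIRST = { ε }
Productions for A:
  A → * ) F: FIRST = { '*' }
  A → A * (: FIRST = { '(', '*' }
  A → ε: FIRST = { ε }
  A → ( P: FIRST = { '(' }

Conflict for F: F → A and F → ε
  Overlap: { ε }
Conflict for A: A → * ) F and A → A * (
  Overlap: { '*' }
Conflict for A: A → A * ( and A → ( P
  Overlap: { '(' }

Answer: Yes. F → A / F → ε on { ε }; A → '*' ')' F / A → A '*' '(' on { '*' }; A → A '*' '(' / A → '(' P on { '(' }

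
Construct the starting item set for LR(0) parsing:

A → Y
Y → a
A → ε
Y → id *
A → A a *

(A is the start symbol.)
First, augment the grammar with A' → A
I₀ = CLOSURE({ [A' → . A] }):
  [A' → . A] has the dot before A: add [A → . Y], [A → .], [A → . A a *]
  [A → . Y] has the dot before Y: add [Y → . a], [Y → . id *]
No further items can be added.

I₀ = { [A → . A a *], [A → . Y], [A → .], [A' → . A], [Y → . a], [Y → . id *] }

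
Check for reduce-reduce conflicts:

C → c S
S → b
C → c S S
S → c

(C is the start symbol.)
No reduce-reduce conflicts

A reduce-reduce conflict occurs when an LR(0) state has two complete items [A → α .] and [B → β .] — both call for a reduction, and with no lookahead the parser cannot choose between them.

Augment with C' → C and build the canonical LR(0) collection (I0 = CLOSURE({[C' → . C]}), then GOTO on every symbol after a dot until no new states appear). It has 7 states:
  I0: { [C → . c S S], [C → . c S], [C' → . C] }  — shift
  I1: { [C' → C .] }  — accept
  I2: { [C → c . S S], [C → c . S], [S → . b], [S → . c] }  — shift
  I3: { [C → c S . S], [C → c S .], [S → . b], [S → . c] }  — shift, reduce
  I4: { [S → b .] }  — reduce
  I5: { [S → c .] }  — reduce
  I6: { [C → c S S .] }  — reduce

No state contains more than one complete item.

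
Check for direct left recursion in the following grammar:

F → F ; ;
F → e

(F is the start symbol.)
F → F ; ;: LEFT RECURSIVE (starts with F)
F → e: starts with e

The grammar has direct left recursion on: F.

Answer: Yes, F is left-recursive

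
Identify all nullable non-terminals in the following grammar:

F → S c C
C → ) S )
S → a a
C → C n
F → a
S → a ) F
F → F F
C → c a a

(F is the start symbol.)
There are no ε-productions, so no non-terminal can derive ε.
No non-terminals are nullable.

Answer: None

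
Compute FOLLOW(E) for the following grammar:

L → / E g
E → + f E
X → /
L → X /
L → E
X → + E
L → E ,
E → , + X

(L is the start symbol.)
{ $, ',', '/', 'g' }

In L → / E g: E is followed by g, add FIRST(g) \ {ε} = { 'g' }
In E → + f E: E is at the end; this adds FOLLOW(E) to itself — nothing new
In L → E: E is at the end, add FOLLOW(L)
In X → + E: E is at the end, add FOLLOW(X)
In L → E ,: E is followed by ',', add FIRST(',') \ {ε} = { ',' }

The FOLLOW sets referred to above (computed the same way, to a fixed point):
  FOLLOW(L) = { $ }
  FOLLOW(X) = { $, ',', '/', 'g' }

Taking the union: FOLLOW(E) = { $, ',', '/', 'g' }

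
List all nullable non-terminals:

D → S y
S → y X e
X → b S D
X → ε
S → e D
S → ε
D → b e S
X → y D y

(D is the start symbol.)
A non-terminal is nullable if it can derive ε (the empty string): either it has an ε-production, or it has a production whose right-hand side consists entirely of nullable non-terminals.

ε-productions: X → ε, S → ε
So X, S are immediately nullable.
No further non-terminal can be added: every production for the remaining non-terminals contains a terminal or a non-nullable non-terminal.
Nullable = { 'S', 'X' }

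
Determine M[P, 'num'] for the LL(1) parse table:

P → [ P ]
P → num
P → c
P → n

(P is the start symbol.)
P → num

To find M[P, 'num'], we find productions for P where 'num' is in the predict set (PREDICT(N → α) = (FIRST(α) \ {ε}) ∪ (FOLLOW(N) if α ⇒* ε)).

P → [ P ]: PREDICT = { '[' }
P → num: PREDICT = { 'num' }
  'num' is in predict set, so this production goes in M[P, 'num']
P → c: PREDICT = { 'c' }
P → n: PREDICT = { 'n' }

M[P, 'num'] = P → num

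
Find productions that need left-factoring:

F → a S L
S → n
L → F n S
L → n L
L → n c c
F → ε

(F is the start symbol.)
Yes, L has productions with common prefix 'n'

Left-factoring is needed when two productions for the same non-terminal
share a common prefix on the right-hand side.

Productions for F:
  F → a S L
  F → ε
Productions for L:
  L → F n S
  L → n L
  L → n c c

Found common prefix 'n' in productions for L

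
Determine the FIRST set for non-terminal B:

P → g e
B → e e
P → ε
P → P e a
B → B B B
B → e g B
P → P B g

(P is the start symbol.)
{ 'e' }

To compute FIRST(B), examine every production with B on the left-hand side, reading each right-hand side left to right until a non-nullable symbol is reached.

From B → e e:
  - e is a terminal: add 'e' and stop
From B → B B B:
  - B is the symbol being defined: contributes nothing new
    B is not nullable, so stop
From B → e g B:
  - e is a terminal: add 'e' and stop

Collecting: FIRST(B) = { 'e' }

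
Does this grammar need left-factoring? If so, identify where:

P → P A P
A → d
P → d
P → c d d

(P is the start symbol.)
No, left-factoring is not needed

Left-factoring is needed when two productions for the same non-terminal
share a common prefix on the right-hand side.

Productions for P:
  P → P A P
  P → d
  P → c d d

No common prefixes found.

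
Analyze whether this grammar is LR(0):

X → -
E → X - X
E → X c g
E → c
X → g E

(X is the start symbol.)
A grammar is LR(0) if no state in the canonical LR(0) collection has:
  - both a shift item (dot before a terminal) and a complete item (shift-reduce conflict), or
  - two or more complete items (reduce-reduce conflict; the accept item [X' → X .] counts as a complete item here).

Augment with X' → X and build the canonical LR(0) collection (I0 = CLOSURE({[X' → . X]}), then GOTO on every symbol after a dot until no new states appear). It has 11 states:
  I0: { [X → . -], [X → . g E], [X' → . X] }  — shift
  I1: { [X → - .] }  — reduce
  I2: { [X' → X .] }  — accept
  I3: { [E → . X - X], [E → . X c g], [E → . c], [X → . -], [X → . g E], [X → g . E] }  — shift
  I4: { [X → g E .] }  — reduce
  I5: { [E → X . - X], [E → X . c g] }  — shift
  I6: { [E → c .] }  — reduce
  I7: { [E → X - . X], [X → . -], [X → . g E] }  — shift
  I8: { [E → X c . g] }  — shift
  I9: { [E → X c g .] }  — reduce
  I10: { [E → X - X .] }  — reduce

Every state is either a pure shift/goto state or contains exactly one complete item and nothing to shift — no conflicts. The grammar is LR(0).

Answer: Yes, the grammar is LR(0)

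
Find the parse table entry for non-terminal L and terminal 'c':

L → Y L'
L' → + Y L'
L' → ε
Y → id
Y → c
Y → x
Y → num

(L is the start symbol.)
To find M[L, 'c'], we find productions for L where 'c' is in the predict set (PREDICT(N → α) = (FIRST(α) \ {ε}) ∪ (FOLLOW(N) if α ⇒* ε)).

Relevant sets:
  FIRST(Y) = { 'c', 'id', 'num', 'x' }

L → Y L': PREDICT = { 'c', 'id', 'num', 'x' }
  'c' is in predict set, so this production goes in M[L, 'c']

M[L, 'c'] = L → Y L'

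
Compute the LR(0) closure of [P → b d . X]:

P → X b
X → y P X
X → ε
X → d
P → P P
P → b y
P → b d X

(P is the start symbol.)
{ [P → b d . X], [X → . d], [X → . y P X], [X → .] }

Start with: [P → b d . X]
  [P → b d . X] has the dot before X: add [X → . y P X], [X → .], [X → . d]
No further items can be added.

CLOSURE = { [P → b d . X], [X → . d], [X → . y P X], [X → .] }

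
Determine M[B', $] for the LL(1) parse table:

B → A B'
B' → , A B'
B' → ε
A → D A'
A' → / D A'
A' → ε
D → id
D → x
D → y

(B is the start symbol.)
B' → ε

To find M[B', $], we find productions for B' where $ is in the predict set (PREDICT(N → α) = (FIRST(α) \ {ε}) ∪ (FOLLOW(N) if α ⇒* ε)).

Relevant sets:
  FOLLOW(B') = { $ }

B' → , A B': PREDICT = { ',' }
B' → ε: PREDICT = { $ }
  $ is in predict set, so this production goes in M[B', $]

M[B', $] = B' → ε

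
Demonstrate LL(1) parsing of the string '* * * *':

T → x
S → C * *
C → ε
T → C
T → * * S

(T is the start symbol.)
LL(1) parsing maintains a stack (initially the start symbol over $) and the input. At each step: if the stack top is a terminal, match it against the current input token; if it is a non-terminal N, replace it with the RHS of M[N, lookahead] (the unique production whose predict set contains the lookahead).

Stack is shown with the top on the left.

Stack    Input      Action
--------------------------
T $      * * * * $  output T → * * S
* * S $  * * * * $  match '*'
* S $    * * * $    match '*'
S $      * * $      output S → C * *
C * * $  * * $      output C → ε
* * $    * * $      match '*'
* $      * $        match '*'
$        $          accept

The string is accepted.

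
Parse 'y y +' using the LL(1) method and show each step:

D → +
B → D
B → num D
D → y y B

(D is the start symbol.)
Stack is shown with the top on the left.

Stack    Input    Action
------------------------
D $      y y + $  output D → y y B
y y B $  y y + $  match 'y'
y B $    y + $    match 'y'
B $      + $      output B → D
D $      + $      output D → +
+ $      + $      match '+'
$        $        accept

The string is accepted.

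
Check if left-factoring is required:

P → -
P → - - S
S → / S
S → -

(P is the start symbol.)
Left-factoring is needed when two productions for the same non-terminal
share a common prefix on the right-hand side.

Productions for P:
  P → -
  P → - - S
Productions for S:
  S → / S
  S → -

Found common prefix '-' in productions for P

Answer: Yes, P has productions with common prefix '-'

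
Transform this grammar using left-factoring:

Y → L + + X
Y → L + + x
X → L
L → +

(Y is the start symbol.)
Left-factoring transforms A → αβ₁ | αβ₂ into A → αA' and A' → β₁ | β₂
(α is the longest common prefix among the alternatives). Repeat until
no nonterminal has two alternatives with a common prefix.

Round 1: Y has alternatives sharing prefix 'L + +'. Introduce Y': Y → L + + Y'
  Add: Y' → X
  Add: Y' → x

No remaining common prefixes — done.

Resulting grammar:
Y → L + + Y'
Y' → X
Y' → x
X → L
L → +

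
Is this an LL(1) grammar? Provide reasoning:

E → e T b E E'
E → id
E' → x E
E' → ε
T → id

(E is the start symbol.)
No. Predict set conflict for E': { 'x' }

A grammar is LL(1) if for each non-terminal N with multiple productions, the predict sets of those productions are pairwise disjoint, where PREDICT(N → α) = (FIRST(α) \ {ε}) ∪ (FOLLOW(N) if α ⇒* ε).

Relevant sets:
  FOLLOW(E') = { $, 'x' }

For E:
  PREDICT(E → e T b E E') = { 'e' }
  PREDICT(E → id) = { 'id' }
For E':
  PREDICT(E' → x E) = { 'x' }
  PREDICT(E' → ε) = { $, 'x' }
T has a single production, so nothing to check there.

Conflict found: Predict set conflict for E': { 'x' }
The grammar is NOT LL(1).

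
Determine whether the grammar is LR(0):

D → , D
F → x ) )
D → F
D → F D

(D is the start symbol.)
A grammar is LR(0) if no state in the canonical LR(0) collection has:
  - both a shift item (dot before a terminal) and a complete item (shift-reduce conflict), or
  - two or more complete items (reduce-reduce conflict; the accept item [D' → D .] counts as a complete item here).

Augment with D' → D and build the canonical LR(0) collection (I0 = CLOSURE({[D' → . D]}), then GOTO on every symbol after a dot until no new states appear). It has 9 states:
  I0: { [D → . , D], [D → . F D], [D → . F], [D' → . D], [F → . x ) )] }  — shift
  I1: { [D → , . D], [D → . , D], [D → . F D], [D → . F], [F → . x ) )] }  — shift
  I2: { [D' → D .] }  — accept
  I3: { [D → . , D], [D → . F D], [D → . F], [D → F . D], [D → F .], [F → . x ) )] }  — shift, reduce
  I4: { [F → x . ) )] }  — shift
  I5: { [F → x ) . )] }  — shift
  I6: { [F → x ) ) .] }  — reduce
  I7: { [D → F D .] }  — reduce
  I8: { [D → , D .] }  — reduce

Conflict in state I3:
  Shift-reduce conflict between [D → F .] and [D → . , D]
So the grammar is NOT LR(0).

Answer: No. Shift-reduce conflict between [D → F .] and [D → . , D]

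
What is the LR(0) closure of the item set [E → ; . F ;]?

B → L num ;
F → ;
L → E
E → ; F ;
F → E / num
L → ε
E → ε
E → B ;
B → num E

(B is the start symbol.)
{ [B → . L num ;], [B → . num E], [E → . ; F ;], [E → . B ;], [E → .], [E → ; . F ;], [F → . ;], [F → . E / num], [L → . E], [L → .] }

To compute CLOSURE, for each item [A → α.Bβ] where B is a non-terminal, add [B → .γ] for all productions B → γ; repeat for the newly added items until nothing changes.

Start with: [E → ; . F ;]
  [E → ; . F ;] has the dot before F: add [F → . ;], [F → . E / num]
  [F → . E / num] has the dot before E: add [E → . ; F ;], [E → .], [E → . B ;]
  [E → . B ;] has the dot before B: add [B → . L num ;], [B → . num E]
  [B → . L num ;] has the dot before L: add [L → . E], [L → .]
No further items can be added.

CLOSURE = { [B → . L num ;], [B → . num E], [E → . ; F ;], [E → . B ;], [E → .], [E → ; . F ;], [F → . ;], [F → . E / num], [L → . E], [L → .] }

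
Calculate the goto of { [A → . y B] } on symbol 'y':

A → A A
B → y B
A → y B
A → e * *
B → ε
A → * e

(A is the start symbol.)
GOTO(I, 'y') = CLOSURE({ [A → αX.β] : [A → α.Xβ] ∈ I, X = 'y' })

Items with dot before 'y', with the dot advanced:
  [A → . y B] → [A → y . B]
Closure of the advanced items:
  [A → y . B] has the dot before B: add [B → . y B], [B → .]

GOTO = { [A → y . B], [B → . y B], [B → .] }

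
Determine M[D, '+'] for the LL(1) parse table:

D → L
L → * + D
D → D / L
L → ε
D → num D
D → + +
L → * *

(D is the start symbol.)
To find M[D, '+'], we find productions for D where '+' is in the predict set (PREDICT(N → α) = (FIRST(α) \ {ε}) ∪ (FOLLOW(N) if α ⇒* ε)).

Relevant sets:
  FIRST(L) = { '*', ε }
  FIRST(D) = { '*', '+', '/', 'num', ε }
  FOLLOW(D) = { $, '/' }

D → L: PREDICT = { $, '*', '/' }
D → D / L: PREDICT = { '*', '+', '/', 'num' }
  '+' is in predict set, so this production goes in M[D, '+']
D → num D: PREDICT = { 'num' }
D → + +: PREDICT = { '+' }
  '+' is in predict set, so this production goes in M[D, '+']

M[D, '+'] = D → D / L, D → + +  (a multiply-defined cell — the grammar is not LL(1))

Answer: D → D / L, D → + +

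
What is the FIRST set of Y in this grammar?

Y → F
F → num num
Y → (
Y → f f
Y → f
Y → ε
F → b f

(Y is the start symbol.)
{ '(', 'b', 'f', 'num', ε }

To compute FIRST(Y), examine every production with Y on the left-hand side, reading each right-hand side left to right until a non-nullable symbol is reached.

FIRST sets of the other non-terminals involved (by the same procedure, iterated to a fixed point):
  FIRST(F) = { 'b', 'num' }

From Y → F:
  - F is a non-terminal: add FIRST(F) \ {ε} = { 'b', 'num' }
    F is not nullable, so stop
From Y → (:
  - '(' is a terminal: add '(' and stop
From Y → f f:
  - f is a terminal: add 'f' and stop
From Y → f:
  - f is a terminal: add 'f' and stop
From Y → ε:
  - ε-production, so ε ∈ FIRST(Y)

Collecting: FIRST(Y) = { '(', 'b', 'f', 'num', ε }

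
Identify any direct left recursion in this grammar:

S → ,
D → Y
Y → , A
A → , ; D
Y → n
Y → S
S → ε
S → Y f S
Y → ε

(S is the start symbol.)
No direct left recursion

Direct left recursion occurs when N → N α for some non-terminal N (the right-hand side begins with the left-hand side itself).

S → ,: starts with ','
D → Y: starts with Y
Y → , A: starts with ','
A → , ; D: starts with ','
Y → n: starts with n
Y → S: starts with S
S → ε: starts with ε
S → Y f S: starts with Y
Y → ε: starts with ε

No direct left recursion found.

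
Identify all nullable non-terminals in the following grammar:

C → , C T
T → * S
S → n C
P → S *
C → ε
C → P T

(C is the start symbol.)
{ 'C' }

ε-productions: C → ε
So C is immediately nullable.
No further non-terminal can be added: every production for the remaining non-terminals contains a terminal or a non-nullable non-terminal.
Nullable = { 'C' }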